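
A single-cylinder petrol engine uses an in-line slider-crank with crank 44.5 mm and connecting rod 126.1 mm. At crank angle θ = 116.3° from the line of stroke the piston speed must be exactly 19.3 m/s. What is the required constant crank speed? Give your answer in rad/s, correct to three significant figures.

579

For an in-line slider-crank, |v_piston| = rω|sinθ|·[1 + r cosθ/√(L² − r² sin²θ)].
With r = 0.0445 m, L = 0.1261 m, θ = 116.3°: the bracketed kinematic factor |dx/dθ| = 0.033318 m.
ω = v/|dx/dθ| = 19.3/0.033318 = 579.26 rad/s.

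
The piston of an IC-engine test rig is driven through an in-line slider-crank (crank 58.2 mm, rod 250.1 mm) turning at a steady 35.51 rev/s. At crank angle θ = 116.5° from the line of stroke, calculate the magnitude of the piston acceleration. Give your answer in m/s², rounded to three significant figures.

ω = 2π·35.5 = 223.1 rad/s
x(θ) = r cosθ + √(L² − r² sin²θ); with ω constant, a = ω²·d²x/dθ².
d²x/dθ² = −r cosθ − r²(cos2θ)/√u − r⁴ sin²2θ/(4u^{3/2}),  u = L² − r² sin²θ = 0.0598371 m².
Substituting r = 0.0582 m, L = 0.2501 m, θ = 116.5°: d²x/dθ² = +0.034177 m.
a = ω²·d²x/dθ² = (223.1)²·(+0.034177) = +1701.4 m/s²;  |a| = 1701.4 m/s².

1700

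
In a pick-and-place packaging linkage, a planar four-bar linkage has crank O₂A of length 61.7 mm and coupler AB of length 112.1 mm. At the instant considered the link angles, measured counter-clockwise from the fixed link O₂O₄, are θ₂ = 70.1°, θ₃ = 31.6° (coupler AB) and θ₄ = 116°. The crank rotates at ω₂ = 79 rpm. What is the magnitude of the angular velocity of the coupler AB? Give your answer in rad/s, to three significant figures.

3.29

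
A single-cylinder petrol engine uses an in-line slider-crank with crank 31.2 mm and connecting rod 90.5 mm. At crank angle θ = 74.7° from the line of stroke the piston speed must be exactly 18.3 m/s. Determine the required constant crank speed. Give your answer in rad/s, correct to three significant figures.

For an in-line slider-crank, |v_piston| = rω|sinθ|·[1 + r cosθ/√(L² − r² sin²θ)].
With r = 0.0312 m, L = 0.0905 m, θ = 74.7°: the bracketed kinematic factor |dx/dθ| = 0.032997 m.
ω = v/|dx/dθ| = 18.3/0.032997 = 554.59 rad/s.

555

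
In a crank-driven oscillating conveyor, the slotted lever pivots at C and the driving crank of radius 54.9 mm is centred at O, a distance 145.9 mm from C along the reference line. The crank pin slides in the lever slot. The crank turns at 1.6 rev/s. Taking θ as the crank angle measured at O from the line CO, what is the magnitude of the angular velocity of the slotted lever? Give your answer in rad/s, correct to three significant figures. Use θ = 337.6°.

2.68

ω = 10.05 rad/s (from 1.6 rev/s).
Crank pin A relative to C: A = (d + r cosθ, r sinθ); lever angle φ = atan2(r sinθ, d + r cosθ).
Differentiating tanφ: φ̇ = rω(d cosθ + r)/(d² + r² + 2dr cosθ).
d² + r² + 2dr cosθ = |CA|² = 0.0391119 m²;  d cosθ + r = +0.18979 m.
|ω_lever| = |0.0549·10.05·+0.18979| / 0.0391119 = 2.6782 rad/s.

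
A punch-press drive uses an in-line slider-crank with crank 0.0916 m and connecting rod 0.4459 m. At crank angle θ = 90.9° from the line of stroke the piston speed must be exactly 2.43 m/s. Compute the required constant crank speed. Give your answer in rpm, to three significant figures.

For an in-line slider-crank, |v_piston| = rω|sinθ|·[1 + r cosθ/√(L² − r² sin²θ)].
With r = 0.0916 m, L = 0.4459 m, θ = 90.9°: the bracketed kinematic factor |dx/dθ| = 0.091287 m.
ω = v/|dx/dθ| = 2.43/0.091287 = 26.619 rad/s.
N = 60ω/(2π) = 254.2 rpm.

254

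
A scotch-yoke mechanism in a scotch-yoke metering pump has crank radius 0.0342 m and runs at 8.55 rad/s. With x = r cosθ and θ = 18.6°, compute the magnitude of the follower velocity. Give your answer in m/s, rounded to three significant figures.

ω = 8.55 rad/s
x = r cosθ ⇒ ẋ = −rω sinθ.
|v| = rω|sinθ| = 0.0342·8.55·|sin 18.6°| = 0.093267 m/s.

0.0933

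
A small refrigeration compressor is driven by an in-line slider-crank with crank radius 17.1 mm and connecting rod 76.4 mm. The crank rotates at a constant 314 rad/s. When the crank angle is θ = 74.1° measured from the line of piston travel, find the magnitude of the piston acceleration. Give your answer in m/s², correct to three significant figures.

135

ω = 314 rad/s
x(θ) = r cosθ + √(L² − r² sin²θ); with ω constant, a = ω²·d²x/dθ².
d²x/dθ² = −r cosθ − r²(cos2θ)/√u − r⁴ sin²2θ/(4u^{3/2}),  u = L² − r² sin²θ = 0.0055665 m².
Substituting r = 0.0171 m, L = 0.0764 m, θ = 74.1°: d²x/dθ² = -0.0013681 m.
a = ω²·d²x/dθ² = (314)²·(-0.0013681) = -134.89 m/s²;  |a| = 134.89 m/s².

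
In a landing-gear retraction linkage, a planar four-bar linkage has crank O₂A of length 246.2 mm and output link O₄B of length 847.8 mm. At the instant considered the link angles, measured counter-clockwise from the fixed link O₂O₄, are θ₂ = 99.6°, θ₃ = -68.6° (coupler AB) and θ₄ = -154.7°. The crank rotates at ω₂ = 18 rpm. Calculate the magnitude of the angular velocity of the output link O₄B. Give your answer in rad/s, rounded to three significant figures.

ω₂ = 1.885 rad/s (from 18 rpm).
Differentiating the loop-closure r₂e^{iθ₂}+r₃e^{iθ₃}=r₁+r₄e^{iθ₄} gives r₂ω₂e^{iθ₂}+r₃ω₃e^{iθ₃}=r₄ω₄e^{iθ₄}.
Eliminating the other unknown: ω₄ = r₂ω₂ sin(θ₂−θ₃) / [r₄ sin(θ₄−θ₃)].
Numerator sine = +0.20450; denominator sine = -0.99768.
Result = 0.2462·1.885·(+0.20450) / (0.8478·(-0.99768)) = -0.1122 rad/s; magnitude 0.1122 rad/s.

0.112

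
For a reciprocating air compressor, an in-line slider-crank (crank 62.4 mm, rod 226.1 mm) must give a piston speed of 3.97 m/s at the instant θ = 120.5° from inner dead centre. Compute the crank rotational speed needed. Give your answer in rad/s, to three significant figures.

86.3

For an in-line slider-crank, |v_piston| = rω|sinθ|·[1 + r cosθ/√(L² − r² sin²θ)].
With r = 0.0624 m, L = 0.2261 m, θ = 120.5°: the bracketed kinematic factor |dx/dθ| = 0.046012 m.
ω = v/|dx/dθ| = 3.97/0.046012 = 86.282 rad/s.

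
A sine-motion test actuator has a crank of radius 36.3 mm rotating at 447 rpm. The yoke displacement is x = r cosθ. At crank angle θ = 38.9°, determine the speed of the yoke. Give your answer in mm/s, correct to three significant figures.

1070

ω = 46.81 rad/s (from 447 rpm).
x = r cosθ ⇒ ẋ = −rω sinθ.
|v| = rω|sinθ| = 0.0363·46.81·|sin 38.9°| = 1.067 m/s = 1067 mm/s.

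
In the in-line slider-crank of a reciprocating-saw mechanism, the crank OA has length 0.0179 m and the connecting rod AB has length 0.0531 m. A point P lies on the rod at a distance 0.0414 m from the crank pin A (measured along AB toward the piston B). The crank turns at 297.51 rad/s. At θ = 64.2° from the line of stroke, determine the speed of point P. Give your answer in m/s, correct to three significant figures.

ω = 297.5 rad/s.  Crank-pin speed |V_A| = rω = 5.3254 m/s, perpendicular to OA.
Rod angle: sinφ = −(r/L) sinθ ⇒ φ = -17.668°; ω_rod = −rω cosθ/√(L²−r²sin²θ) = -45.81 rad/s.
V_P = V_A + ω_rod × AP, with AP = 0.0414 m along the rod.
Components: V_Px = −rω sinθ − a·ω_rod·sinφ = -5.3702 m/s;  V_Py = rω cosθ + a·ω_rod·cosφ = +0.5107 m/s.
|V_P| = √(V_Px² + V_Py²) = 5.3944 m/s.

5.39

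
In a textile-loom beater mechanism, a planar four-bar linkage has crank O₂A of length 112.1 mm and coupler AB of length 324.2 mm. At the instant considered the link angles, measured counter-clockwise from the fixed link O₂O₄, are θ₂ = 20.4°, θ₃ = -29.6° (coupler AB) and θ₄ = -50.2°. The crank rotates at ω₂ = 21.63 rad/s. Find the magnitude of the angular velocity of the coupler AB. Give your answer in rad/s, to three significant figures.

20.1

ω₂ = 21.63 rad/s
Differentiating the loop-closure r₂e^{iθ₂}+r₃e^{iθ₃}=r₁+r₄e^{iθ₄} gives r₂ω₂e^{iθ₂}+r₃ω₃e^{iθ₃}=r₄ω₄e^{iθ₄}.
Eliminating the other unknown: ω₃ = r₂ω₂ sin(θ₄−θ₂) / [r₃ sin(θ₃−θ₄)].
Numerator sine = -0.94322; denominator sine = +0.35184.
Result = 0.1121·21.63·(-0.94322) / (0.3242·(+0.35184)) = -20.05 rad/s; magnitude 20.05 rad/s.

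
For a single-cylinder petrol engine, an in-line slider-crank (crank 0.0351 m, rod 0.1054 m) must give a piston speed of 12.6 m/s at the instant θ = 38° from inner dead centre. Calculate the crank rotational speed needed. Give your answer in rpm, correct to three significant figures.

4390

For an in-line slider-crank, |v_piston| = rω|sinθ|·[1 + r cosθ/√(L² − r² sin²θ)].
With r = 0.0351 m, L = 0.1054 m, θ = 38°: the bracketed kinematic factor |dx/dθ| = 0.027404 m.
ω = v/|dx/dθ| = 12.6/0.027404 = 459.79 rad/s.
N = 60ω/(2π) = 4390.7 rpm.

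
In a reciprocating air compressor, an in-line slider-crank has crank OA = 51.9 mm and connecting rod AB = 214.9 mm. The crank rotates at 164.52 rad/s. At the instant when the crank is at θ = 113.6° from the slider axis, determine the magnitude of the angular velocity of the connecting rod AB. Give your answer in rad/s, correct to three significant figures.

ω = 164.5 rad/s
The rod makes angle φ with the slider axis where L sinφ = r sinθ; differentiating, L cosφ·φ̇ = r ω cosθ.
L cosφ = √(L² − r² sin²θ) = 0.20957 m.
|ω_rod| = r ω |cosθ| / √(L² − r² sin²θ) = 0.0519·164.5·0.40035/0.20957 = 16.311 rad/s.

16.3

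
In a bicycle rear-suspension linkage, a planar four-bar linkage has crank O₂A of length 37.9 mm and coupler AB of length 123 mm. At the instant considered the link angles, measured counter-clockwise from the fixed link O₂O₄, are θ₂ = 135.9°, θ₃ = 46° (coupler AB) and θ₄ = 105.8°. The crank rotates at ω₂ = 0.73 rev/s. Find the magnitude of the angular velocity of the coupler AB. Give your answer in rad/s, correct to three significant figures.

ω₂ = 4.587 rad/s (from 0.73 rev/s).
Differentiating the loop-closure r₂e^{iθ₂}+r₃e^{iθ₃}=r₁+r₄e^{iθ₄} gives r₂ω₂e^{iθ₂}+r₃ω₃e^{iθ₃}=r₄ω₄e^{iθ₄}.
Eliminating the other unknown: ω₃ = r₂ω₂ sin(θ₄−θ₂) / [r₃ sin(θ₃−θ₄)].
Numerator sine = -0.50151; denominator sine = -0.86427.
Result = 0.0379·4.587·(-0.50151) / (0.123·(-0.86427)) = +0.8201 rad/s; magnitude 0.8201 rad/s.

0.820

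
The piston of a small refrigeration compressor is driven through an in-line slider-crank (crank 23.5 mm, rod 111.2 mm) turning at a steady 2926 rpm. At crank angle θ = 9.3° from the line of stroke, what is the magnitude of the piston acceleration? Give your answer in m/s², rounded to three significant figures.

ω = 2π·2926/60 = 306.4 rad/s
x(θ) = r cosθ + √(L² − r² sin²θ); with ω constant, a = ω²·d²x/dθ².
d²x/dθ² = −r cosθ − r²(cos2θ)/√u − r⁴ sin²2θ/(4u^{3/2}),  u = L² − r² sin²θ = 0.012351 m².
Substituting r = 0.0235 m, L = 0.1112 m, θ = 9.3°: d²x/dθ² = -0.027906 m.
a = ω²·d²x/dθ² = (306.4)²·(-0.027906) = -2620 m/s²;  |a| = 2620 m/s².

2620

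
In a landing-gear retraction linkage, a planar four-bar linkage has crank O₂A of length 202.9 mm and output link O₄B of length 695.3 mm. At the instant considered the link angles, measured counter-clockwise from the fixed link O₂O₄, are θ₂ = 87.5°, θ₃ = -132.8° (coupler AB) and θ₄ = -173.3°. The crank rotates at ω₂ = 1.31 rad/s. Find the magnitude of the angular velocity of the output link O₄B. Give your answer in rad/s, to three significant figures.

ω₂ = 1.31 rad/s
Differentiating the loop-closure r₂e^{iθ₂}+r₃e^{iθ₃}=r₁+r₄e^{iθ₄} gives r₂ω₂e^{iθ₂}+r₃ω₃e^{iθ₃}=r₄ω₄e^{iθ₄}.
Eliminating the other unknown: ω₄ = r₂ω₂ sin(θ₂−θ₃) / [r₄ sin(θ₄−θ₃)].
Numerator sine = -0.64679; denominator sine = -0.64945.
Result = 0.2029·1.31·(-0.64679) / (0.6953·(-0.64945)) = +0.38071 rad/s; magnitude 0.38071 rad/s.

0.381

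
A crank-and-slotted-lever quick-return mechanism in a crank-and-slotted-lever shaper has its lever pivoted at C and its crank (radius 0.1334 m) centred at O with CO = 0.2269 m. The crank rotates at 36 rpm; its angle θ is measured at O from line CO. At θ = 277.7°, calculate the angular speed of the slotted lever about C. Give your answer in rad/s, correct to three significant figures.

1.06

ω = 3.77 rad/s (from 36 rpm).
Crank pin A relative to C: A = (d + r cosθ, r sinθ); lever angle φ = atan2(r sinθ, d + r cosθ).
Differentiating tanφ: φ̇ = rω(d cosθ + r)/(d² + r² + 2dr cosθ).
d² + r² + 2dr cosθ = |CA|² = 0.0773903 m²;  d cosθ + r = +0.1638 m.
|ω_lever| = |0.1334·3.77·+0.1638| / 0.0773903 = 1.0644 rad/s.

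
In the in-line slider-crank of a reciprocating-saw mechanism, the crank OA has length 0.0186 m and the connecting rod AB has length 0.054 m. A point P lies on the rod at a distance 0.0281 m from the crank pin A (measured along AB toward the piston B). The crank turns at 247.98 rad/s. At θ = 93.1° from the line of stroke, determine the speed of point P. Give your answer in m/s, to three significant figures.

4.56

ω = 248 rad/s.  Crank-pin speed |V_A| = rω = 4.6124 m/s, perpendicular to OA.
Rod angle: sinφ = −(r/L) sinθ ⇒ φ = -20.117°; ω_rod = −rω cosθ/√(L²−r²sin²θ) = +4.9193 rad/s.
V_P = V_A + ω_rod × AP, with AP = 0.0281 m along the rod.
Components: V_Px = −rω sinθ − a·ω_rod·sinφ = -4.5581 m/s;  V_Py = rω cosθ + a·ω_rod·cosφ = -0.11964 m/s.
|V_P| = √(V_Px² + V_Py²) = 4.5597 m/s.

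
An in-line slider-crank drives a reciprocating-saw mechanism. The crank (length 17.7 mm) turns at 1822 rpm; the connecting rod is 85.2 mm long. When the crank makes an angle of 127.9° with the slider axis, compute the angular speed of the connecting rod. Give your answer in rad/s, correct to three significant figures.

ω = 190.8 rad/s (converted from 1822 rpm).
The rod makes angle φ with the slider axis where L sinφ = r sinθ; differentiating, L cosφ·φ̇ = r ω cosθ.
L cosφ = √(L² − r² sin²θ) = 0.084047 m.
|ω_rod| = r ω |cosθ| / √(L² − r² sin²θ) = 0.0177·190.8·0.61429/0.084047 = 24.683 rad/s.

24.7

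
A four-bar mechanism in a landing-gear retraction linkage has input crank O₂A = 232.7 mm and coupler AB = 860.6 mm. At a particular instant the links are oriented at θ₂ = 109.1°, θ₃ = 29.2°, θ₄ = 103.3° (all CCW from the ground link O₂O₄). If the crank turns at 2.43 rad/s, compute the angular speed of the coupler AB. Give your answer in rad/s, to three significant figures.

ω₂ = 2.43 rad/s
Differentiating the loop-closure r₂e^{iθ₂}+r₃e^{iθ₃}=r₁+r₄e^{iθ₄} gives r₂ω₂e^{iθ₂}+r₃ω₃e^{iθ₃}=r₄ω₄e^{iθ₄}.
Eliminating the other unknown: ω₃ = r₂ω₂ sin(θ₄−θ₂) / [r₃ sin(θ₃−θ₄)].
Numerator sine = -0.10106; denominator sine = -0.96174.
Result = 0.2327·2.43·(-0.10106) / (0.8606·(-0.96174)) = +0.069041 rad/s; magnitude 0.069041 rad/s.

0.0690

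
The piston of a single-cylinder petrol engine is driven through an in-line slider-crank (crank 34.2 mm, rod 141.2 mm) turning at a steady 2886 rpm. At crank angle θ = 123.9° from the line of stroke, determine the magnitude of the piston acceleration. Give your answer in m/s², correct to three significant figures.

2020

ω = 2π·2886/60 = 302.2 rad/s
x(θ) = r cosθ + √(L² − r² sin²θ); with ω constant, a = ω²·d²x/dθ².
d²x/dθ² = −r cosθ − r²(cos2θ)/√u − r⁴ sin²2θ/(4u^{3/2}),  u = L² − r² sin²θ = 0.0191317 m².
Substituting r = 0.0342 m, L = 0.1412 m, θ = 123.9°: d²x/dθ² = +0.022159 m.
a = ω²·d²x/dθ² = (302.2)²·(+0.022159) = +2024 m/s²;  |a| = 2024 m/s².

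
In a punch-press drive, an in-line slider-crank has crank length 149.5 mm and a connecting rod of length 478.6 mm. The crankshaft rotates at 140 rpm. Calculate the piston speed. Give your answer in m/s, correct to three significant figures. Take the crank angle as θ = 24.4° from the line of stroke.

ω = 2π·140/60 = 14.66 rad/s
For an in-line slider-crank, x = r cosθ + √(L² − r² sin²θ), so v = −rω sinθ·[1 + r cosθ/√(L² − r² sin²θ)].
With r = 0.1495 m, L = 0.4786 m, θ = 24.4°: √(L² − r² sin²θ) = 0.4746 m.
v = −0.1495·14.66·0.41310·[1 + 0.1495·0.91068/0.4746] = -1.1652 m/s.
|v| = 1.1652 m/s.

1.17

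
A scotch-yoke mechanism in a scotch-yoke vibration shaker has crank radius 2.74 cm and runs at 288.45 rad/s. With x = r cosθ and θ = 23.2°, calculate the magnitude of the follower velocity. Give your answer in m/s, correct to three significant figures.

3.11

ω = 288.4 rad/s
x = r cosθ ⇒ ẋ = −rω sinθ.
|v| = rω|sinθ| = 0.0274·288.4·|sin 23.2°| = 3.1135 m/s.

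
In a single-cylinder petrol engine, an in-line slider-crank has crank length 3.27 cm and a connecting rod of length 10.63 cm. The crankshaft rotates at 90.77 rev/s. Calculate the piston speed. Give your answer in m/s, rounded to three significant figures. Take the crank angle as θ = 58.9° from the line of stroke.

18.6

ω = 2π·90.8 = 570.3 rad/s
For an in-line slider-crank, x = r cosθ + √(L² − r² sin²θ), so v = −rω sinθ·[1 + r cosθ/√(L² − r² sin²θ)].
With r = 0.0327 m, L = 0.1063 m, θ = 58.9°: √(L² − r² sin²θ) = 0.10255 m.
v = −0.0327·570.3·0.85627·[1 + 0.0327·0.51653/0.10255] = -18.599 m/s.
|v| = 18.599 m/s.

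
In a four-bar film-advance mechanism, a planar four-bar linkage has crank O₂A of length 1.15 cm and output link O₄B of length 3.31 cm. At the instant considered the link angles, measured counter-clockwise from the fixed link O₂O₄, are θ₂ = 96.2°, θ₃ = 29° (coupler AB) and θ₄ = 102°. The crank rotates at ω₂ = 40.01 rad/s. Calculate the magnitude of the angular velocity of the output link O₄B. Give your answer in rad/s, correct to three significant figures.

13.4

ω₂ = 40.01 rad/s
Differentiating the loop-closure r₂e^{iθ₂}+r₃e^{iθ₃}=r₁+r₄e^{iθ₄} gives r₂ω₂e^{iθ₂}+r₃ω₃e^{iθ₃}=r₄ω₄e^{iθ₄}.
Eliminating the other unknown: ω₄ = r₂ω₂ sin(θ₂−θ₃) / [r₄ sin(θ₄−θ₃)].
Numerator sine = +0.92186; denominator sine = +0.95630.
Result = 0.0115·40.01·(+0.92186) / (0.0331·(+0.95630)) = +13.4 rad/s; magnitude 13.4 rad/s.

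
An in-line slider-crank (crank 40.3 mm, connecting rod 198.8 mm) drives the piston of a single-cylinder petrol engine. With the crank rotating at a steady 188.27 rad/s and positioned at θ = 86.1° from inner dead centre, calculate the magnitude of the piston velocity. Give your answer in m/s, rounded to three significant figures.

7.68

ω = 188.3 rad/s
For an in-line slider-crank, x = r cosθ + √(L² − r² sin²θ), so v = −rω sinθ·[1 + r cosθ/√(L² − r² sin²θ)].
With r = 0.0403 m, L = 0.1988 m, θ = 86.1°: √(L² − r² sin²θ) = 0.19469 m.
v = −0.0403·188.3·0.99768·[1 + 0.0403·0.06802/0.19469] = -7.6763 m/s.
|v| = 7.6763 m/s.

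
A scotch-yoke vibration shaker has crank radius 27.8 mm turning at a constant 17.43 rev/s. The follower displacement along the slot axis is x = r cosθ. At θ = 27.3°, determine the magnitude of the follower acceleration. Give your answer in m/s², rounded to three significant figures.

296

ω = 109.5 rad/s (from 17.43 rev/s).
x = r cosθ ⇒ ẍ = −rω² cosθ (ω constant).
|a| = rω²|cosθ| = 0.0278·(109.5)²·|cos 27.3°| = 296.29 m/s².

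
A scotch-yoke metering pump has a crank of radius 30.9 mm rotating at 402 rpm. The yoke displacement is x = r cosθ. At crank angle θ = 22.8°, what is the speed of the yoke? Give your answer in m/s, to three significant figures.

0.504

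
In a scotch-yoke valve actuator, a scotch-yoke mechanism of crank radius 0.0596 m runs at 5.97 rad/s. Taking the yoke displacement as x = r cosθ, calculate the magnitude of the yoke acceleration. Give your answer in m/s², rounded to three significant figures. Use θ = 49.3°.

ω = 5.97 rad/s
x = r cosθ ⇒ ẍ = −rω² cosθ (ω constant).
|a| = rω²|cosθ| = 0.0596·(5.97)²·|cos 49.3°| = 1.3852 m/s².

1.39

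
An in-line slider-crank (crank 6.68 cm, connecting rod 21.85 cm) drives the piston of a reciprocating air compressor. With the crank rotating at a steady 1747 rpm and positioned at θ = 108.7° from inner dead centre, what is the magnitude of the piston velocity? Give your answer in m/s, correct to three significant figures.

ω = 2π·1747/60 = 182.9 rad/s
For an in-line slider-crank, x = r cosθ + √(L² − r² sin²θ), so v = −rω sinθ·[1 + r cosθ/√(L² − r² sin²θ)].
With r = 0.0668 m, L = 0.2185 m, θ = 108.7°: √(L² − r² sin²θ) = 0.20914 m.
v = −0.0668·182.9·0.94721·[1 + 0.0668·-0.32061/0.20914] = -10.39 m/s.
|v| = 10.39 m/s.

10.4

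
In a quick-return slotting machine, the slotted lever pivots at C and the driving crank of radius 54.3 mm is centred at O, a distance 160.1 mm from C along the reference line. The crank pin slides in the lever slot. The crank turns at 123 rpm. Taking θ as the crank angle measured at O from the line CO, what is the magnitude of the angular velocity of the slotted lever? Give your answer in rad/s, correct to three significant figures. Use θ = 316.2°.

ω = 12.88 rad/s (from 123 rpm).
Crank pin A relative to C: A = (d + r cosθ, r sinθ); lever angle φ = atan2(r sinθ, d + r cosθ).
Differentiating tanφ: φ̇ = rω(d cosθ + r)/(d² + r² + 2dr cosθ).
d² + r² + 2dr cosθ = |CA|² = 0.0411296 m²;  d cosθ + r = +0.16985 m.
|ω_lever| = |0.0543·12.88·+0.16985| / 0.0411296 = 2.8884 rad/s.

2.89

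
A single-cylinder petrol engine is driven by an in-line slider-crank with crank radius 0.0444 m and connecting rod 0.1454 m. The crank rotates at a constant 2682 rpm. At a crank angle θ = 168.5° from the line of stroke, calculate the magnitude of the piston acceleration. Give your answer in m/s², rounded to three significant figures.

2440

ω = 2π·2682/60 = 280.9 rad/s
x(θ) = r cosθ + √(L² − r² sin²θ); with ω constant, a = ω²·d²x/dθ².
d²x/dθ² = −r cosθ − r²(cos2θ)/√u − r⁴ sin²2θ/(4u^{3/2}),  u = L² − r² sin²θ = 0.0210628 m².
Substituting r = 0.0444 m, L = 0.1454 m, θ = 168.5°: d²x/dθ² = +0.030957 m.
a = ω²·d²x/dθ² = (280.9)²·(+0.030957) = +2441.9 m/s²;  |a| = 2441.9 m/s².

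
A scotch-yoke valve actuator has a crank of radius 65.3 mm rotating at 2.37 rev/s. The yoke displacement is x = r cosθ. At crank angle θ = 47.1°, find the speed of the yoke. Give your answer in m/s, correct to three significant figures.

ω = 14.89 rad/s (from 2.37 rev/s).
x = r cosθ ⇒ ẋ = −rω sinθ.
|v| = rω|sinθ| = 0.0653·14.89·|sin 47.1°| = 0.71232 m/s.

0.712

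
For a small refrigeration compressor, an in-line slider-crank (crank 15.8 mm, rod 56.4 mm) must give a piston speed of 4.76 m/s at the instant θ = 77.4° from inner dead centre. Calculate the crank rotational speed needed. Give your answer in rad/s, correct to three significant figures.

290

For an in-line slider-crank, |v_piston| = rω|sinθ|·[1 + r cosθ/√(L² − r² sin²θ)].
With r = 0.0158 m, L = 0.0564 m, θ = 77.4°: the bracketed kinematic factor |dx/dθ| = 0.016399 m.
ω = v/|dx/dθ| = 4.76/0.016399 = 290.26 rad/s.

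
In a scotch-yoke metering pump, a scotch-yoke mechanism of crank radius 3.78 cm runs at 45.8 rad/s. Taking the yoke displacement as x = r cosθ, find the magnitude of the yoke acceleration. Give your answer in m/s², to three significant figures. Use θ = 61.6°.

ω = 45.8 rad/s
x = r cosθ ⇒ ẍ = −rω² cosθ (ω constant).
|a| = rω²|cosθ| = 0.0378·(45.8)²·|cos 61.6°| = 37.713 m/s².

37.7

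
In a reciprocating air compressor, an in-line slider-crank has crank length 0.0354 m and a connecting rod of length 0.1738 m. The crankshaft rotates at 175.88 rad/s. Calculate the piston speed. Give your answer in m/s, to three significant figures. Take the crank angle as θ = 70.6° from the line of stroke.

6.28

ω = 175.9 rad/s
For an in-line slider-crank, x = r cosθ + √(L² − r² sin²θ), so v = −rω sinθ·[1 + r cosθ/√(L² − r² sin²θ)].
With r = 0.0354 m, L = 0.1738 m, θ = 70.6°: √(L² − r² sin²θ) = 0.17056 m.
v = −0.0354·175.9·0.94322·[1 + 0.0354·0.33216/0.17056] = -6.2775 m/s.
|v| = 6.2775 m/s.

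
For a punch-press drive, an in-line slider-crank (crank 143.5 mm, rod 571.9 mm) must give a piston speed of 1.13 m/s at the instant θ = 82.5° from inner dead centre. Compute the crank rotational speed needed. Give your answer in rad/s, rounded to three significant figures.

7.68

For an in-line slider-crank, |v_piston| = rω|sinθ|·[1 + r cosθ/√(L² − r² sin²θ)].
With r = 0.1435 m, L = 0.5719 m, θ = 82.5°: the bracketed kinematic factor |dx/dθ| = 0.14708 m.
ω = v/|dx/dθ| = 1.13/0.14708 = 7.6827 rad/s.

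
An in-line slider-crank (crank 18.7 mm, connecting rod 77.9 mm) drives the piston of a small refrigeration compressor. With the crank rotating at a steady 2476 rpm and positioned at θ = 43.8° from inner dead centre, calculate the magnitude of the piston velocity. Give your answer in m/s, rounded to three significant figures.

ω = 2π·2476/60 = 259.3 rad/s
For an in-line slider-crank, x = r cosθ + √(L² − r² sin²θ), so v = −rω sinθ·[1 + r cosθ/√(L² − r² sin²θ)].
With r = 0.0187 m, L = 0.0779 m, θ = 43.8°: √(L² − r² sin²θ) = 0.076817 m.
v = −0.0187·259.3·0.69214·[1 + 0.0187·0.72176/0.076817] = -3.9456 m/s.
|v| = 3.9456 m/s.

3.95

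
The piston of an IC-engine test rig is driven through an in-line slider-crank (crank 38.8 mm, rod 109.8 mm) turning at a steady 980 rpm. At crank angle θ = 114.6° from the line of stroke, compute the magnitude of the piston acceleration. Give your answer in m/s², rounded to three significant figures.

ω = 2π·980/60 = 102.6 rad/s
x(θ) = r cosθ + √(L² − r² sin²θ); with ω constant, a = ω²·d²x/dθ².
d²x/dθ² = −r cosθ − r²(cos2θ)/√u − r⁴ sin²2θ/(4u^{3/2}),  u = L² − r² sin²θ = 0.0108115 m².
Substituting r = 0.0388 m, L = 0.1098 m, θ = 114.6°: d²x/dθ² = +0.025323 m.
a = ω²·d²x/dθ² = (102.6)²·(+0.025323) = +266.7 m/s²;  |a| = 266.7 m/s².

267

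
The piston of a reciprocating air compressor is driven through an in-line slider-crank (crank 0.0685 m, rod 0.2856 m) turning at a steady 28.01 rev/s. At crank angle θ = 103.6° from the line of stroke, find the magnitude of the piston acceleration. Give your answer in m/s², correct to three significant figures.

ω = 2π·28 = 176 rad/s
x(θ) = r cosθ + √(L² − r² sin²θ); with ω constant, a = ω²·d²x/dθ².
d²x/dθ² = −r cosθ − r²(cos2θ)/√u − r⁴ sin²2θ/(4u^{3/2}),  u = L² − r² sin²θ = 0.0771346 m².
Substituting r = 0.0685 m, L = 0.2856 m, θ = 103.6°: d²x/dθ² = +0.03108 m.
a = ω²·d²x/dθ² = (176)²·(+0.03108) = +962.65 m/s²;  |a| = 962.65 m/s².

963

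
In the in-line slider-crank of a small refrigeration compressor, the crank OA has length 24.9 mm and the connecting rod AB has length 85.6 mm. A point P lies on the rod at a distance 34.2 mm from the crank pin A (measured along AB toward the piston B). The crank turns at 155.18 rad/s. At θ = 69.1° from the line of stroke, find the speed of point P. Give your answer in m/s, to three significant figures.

3.86

ω = 155.2 rad/s.  Crank-pin speed |V_A| = rω = 3.864 m/s, perpendicular to OA.
Rod angle: sinφ = −(r/L) sinθ ⇒ φ = -15.768°; ω_rod = −rω cosθ/√(L²−r²sin²θ) = -16.733 rad/s.
V_P = V_A + ω_rod × AP, with AP = 0.0342 m along the rod.
Components: V_Px = −rω sinθ − a·ω_rod·sinφ = -3.7653 m/s;  V_Py = rω cosθ + a·ω_rod·cosφ = +0.8277 m/s.
|V_P| = √(V_Px² + V_Py²) = 3.8552 m/s.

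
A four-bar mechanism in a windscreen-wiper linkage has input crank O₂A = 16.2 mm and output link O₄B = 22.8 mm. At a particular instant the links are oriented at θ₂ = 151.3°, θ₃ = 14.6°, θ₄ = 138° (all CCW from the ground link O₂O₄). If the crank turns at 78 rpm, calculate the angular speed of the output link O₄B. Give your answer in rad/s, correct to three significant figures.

ω₂ = 8.168 rad/s (from 78 rpm).
Differentiating the loop-closure r₂e^{iθ₂}+r₃e^{iθ₃}=r₁+r₄e^{iθ₄} gives r₂ω₂e^{iθ₂}+r₃ω₃e^{iθ₃}=r₄ω₄e^{iθ₄}.
Eliminating the other unknown: ω₄ = r₂ω₂ sin(θ₂−θ₃) / [r₄ sin(θ₄−θ₃)].
Numerator sine = +0.68582; denominator sine = +0.83485.
Result = 0.0162·8.168·(+0.68582) / (0.0228·(+0.83485)) = +4.7677 rad/s; magnitude 4.7677 rad/s.

4.77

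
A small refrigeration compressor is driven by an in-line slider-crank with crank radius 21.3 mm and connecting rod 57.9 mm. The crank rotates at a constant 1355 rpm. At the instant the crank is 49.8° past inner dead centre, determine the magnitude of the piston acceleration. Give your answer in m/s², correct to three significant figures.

255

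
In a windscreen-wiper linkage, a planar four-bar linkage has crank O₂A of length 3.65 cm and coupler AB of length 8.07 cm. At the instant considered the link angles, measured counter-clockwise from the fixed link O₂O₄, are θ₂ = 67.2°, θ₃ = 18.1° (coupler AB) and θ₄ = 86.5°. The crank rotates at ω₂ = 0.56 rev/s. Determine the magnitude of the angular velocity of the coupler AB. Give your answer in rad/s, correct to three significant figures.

ω₂ = 3.519 rad/s (from 0.56 rev/s).
Differentiating the loop-closure r₂e^{iθ₂}+r₃e^{iθ₃}=r₁+r₄e^{iθ₄} gives r₂ω₂e^{iθ₂}+r₃ω₃e^{iθ₃}=r₄ω₄e^{iθ₄}.
Eliminating the other unknown: ω₃ = r₂ω₂ sin(θ₄−θ₂) / [r₃ sin(θ₃−θ₄)].
Numerator sine = +0.33051; denominator sine = -0.92978.
Result = 0.0365·3.519·(+0.33051) / (0.0807·(-0.92978)) = -0.56572 rad/s; magnitude 0.56572 rad/s.

0.566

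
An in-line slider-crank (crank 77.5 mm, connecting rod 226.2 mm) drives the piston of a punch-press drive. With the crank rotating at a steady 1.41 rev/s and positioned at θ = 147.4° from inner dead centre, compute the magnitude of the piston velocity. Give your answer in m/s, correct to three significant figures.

0.261

ω = 2π·1.41 = 8.859 rad/s
For an in-line slider-crank, x = r cosθ + √(L² − r² sin²θ), so v = −rω sinθ·[1 + r cosθ/√(L² − r² sin²θ)].
With r = 0.0775 m, L = 0.2262 m, θ = 147.4°: √(L² − r² sin²θ) = 0.22231 m.
v = −0.0775·8.859·0.53877·[1 + 0.0775·-0.84245/0.22231] = -0.26128 m/s.
|v| = 0.26128 m/s.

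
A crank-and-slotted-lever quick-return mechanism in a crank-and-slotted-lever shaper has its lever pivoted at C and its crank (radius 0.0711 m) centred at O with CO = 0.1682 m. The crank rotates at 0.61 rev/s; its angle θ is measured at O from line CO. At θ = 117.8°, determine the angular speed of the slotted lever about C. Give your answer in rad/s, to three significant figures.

0.0902

ω = 3.833 rad/s (from 0.61 rev/s).
Crank pin A relative to C: A = (d + r cosθ, r sinθ); lever angle φ = atan2(r sinθ, d + r cosθ).
Differentiating tanφ: φ̇ = rω(d cosθ + r)/(d² + r² + 2dr cosθ).
d² + r² + 2dr cosθ = |CA|² = 0.0221914 m²;  d cosθ + r = -0.0073462 m.
|ω_lever| = |0.0711·3.833·-0.0073462| / 0.0221914 = 0.090211 rad/s.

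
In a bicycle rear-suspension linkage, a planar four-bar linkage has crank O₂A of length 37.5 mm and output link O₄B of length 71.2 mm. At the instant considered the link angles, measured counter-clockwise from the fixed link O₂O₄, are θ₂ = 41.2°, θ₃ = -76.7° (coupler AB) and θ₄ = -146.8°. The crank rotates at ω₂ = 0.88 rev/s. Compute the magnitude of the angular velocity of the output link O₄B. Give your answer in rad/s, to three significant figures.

ω₂ = 5.529 rad/s (from 0.88 rev/s).
Differentiating the loop-closure r₂e^{iθ₂}+r₃e^{iθ₃}=r₁+r₄e^{iθ₄} gives r₂ω₂e^{iθ₂}+r₃ω₃e^{iθ₃}=r₄ω₄e^{iθ₄}.
Eliminating the other unknown: ω₄ = r₂ω₂ sin(θ₂−θ₃) / [r₄ sin(θ₄−θ₃)].
Numerator sine = +0.88377; denominator sine = -0.94029.
Result = 0.0375·5.529·(+0.88377) / (0.0712·(-0.94029)) = -2.7371 rad/s; magnitude 2.7371 rad/s.

2.74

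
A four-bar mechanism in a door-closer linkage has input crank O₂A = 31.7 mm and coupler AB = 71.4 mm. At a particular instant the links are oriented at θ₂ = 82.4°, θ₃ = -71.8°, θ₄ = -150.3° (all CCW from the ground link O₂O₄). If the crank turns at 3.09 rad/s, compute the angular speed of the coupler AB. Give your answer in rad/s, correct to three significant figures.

1.11

ω₂ = 3.09 rad/s
Differentiating the loop-closure r₂e^{iθ₂}+r₃e^{iθ₃}=r₁+r₄e^{iθ₄} gives r₂ω₂e^{iθ₂}+r₃ω₃e^{iθ₃}=r₄ω₄e^{iθ₄}.
Eliminating the other unknown: ω₃ = r₂ω₂ sin(θ₄−θ₂) / [r₃ sin(θ₃−θ₄)].
Numerator sine = +0.79547; denominator sine = +0.97992.
Result = 0.0317·3.09·(+0.79547) / (0.0714·(+0.97992)) = +1.1137 rad/s; magnitude 1.1137 rad/s.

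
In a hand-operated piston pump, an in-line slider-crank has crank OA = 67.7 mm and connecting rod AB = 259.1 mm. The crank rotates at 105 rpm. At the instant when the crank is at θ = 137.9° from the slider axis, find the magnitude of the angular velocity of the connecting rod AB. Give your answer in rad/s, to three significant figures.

ω = 11 rad/s (converted from 105 rpm).
The rod makes angle φ with the slider axis where L sinφ = r sinθ; differentiating, L cosφ·φ̇ = r ω cosθ.
L cosφ = √(L² − r² sin²θ) = 0.25509 m.
|ω_rod| = r ω |cosθ| / √(L² − r² sin²θ) = 0.0677·11·0.74198/0.25509 = 2.1652 rad/s.

2.17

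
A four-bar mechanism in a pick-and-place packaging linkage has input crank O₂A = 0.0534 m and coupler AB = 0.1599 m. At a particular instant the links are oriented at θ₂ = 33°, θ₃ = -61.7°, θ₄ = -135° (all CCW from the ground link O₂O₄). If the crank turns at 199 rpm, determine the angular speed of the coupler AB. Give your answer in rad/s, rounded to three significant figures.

1.51

ω₂ = 20.84 rad/s (from 199 rpm).
Differentiating the loop-closure r₂e^{iθ₂}+r₃e^{iθ₃}=r₁+r₄e^{iθ₄} gives r₂ω₂e^{iθ₂}+r₃ω₃e^{iθ₃}=r₄ω₄e^{iθ₄}.
Eliminating the other unknown: ω₃ = r₂ω₂ sin(θ₄−θ₂) / [r₃ sin(θ₃−θ₄)].
Numerator sine = -0.20791; denominator sine = +0.95782.
Result = 0.0534·20.84·(-0.20791) / (0.1599·(+0.95782)) = -1.5107 rad/s; magnitude 1.5107 rad/s.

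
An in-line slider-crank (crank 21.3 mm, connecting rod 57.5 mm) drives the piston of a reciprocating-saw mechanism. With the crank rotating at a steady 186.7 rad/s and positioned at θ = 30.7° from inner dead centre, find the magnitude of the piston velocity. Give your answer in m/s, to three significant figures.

2.69

ω = 186.7 rad/s
For an in-line slider-crank, x = r cosθ + √(L² − r² sin²θ), so v = −rω sinθ·[1 + r cosθ/√(L² − r² sin²θ)].
With r = 0.0213 m, L = 0.0575 m, θ = 30.7°: √(L² − r² sin²θ) = 0.056462 m.
v = −0.0213·186.7·0.51054·[1 + 0.0213·0.85985/0.056462] = -2.6888 m/s.
|v| = 2.6888 m/s.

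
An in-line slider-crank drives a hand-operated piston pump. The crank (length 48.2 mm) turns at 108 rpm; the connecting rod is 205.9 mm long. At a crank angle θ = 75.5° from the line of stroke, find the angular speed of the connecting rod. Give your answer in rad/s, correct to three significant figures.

0.681

ω = 11.31 rad/s (converted from 108 rpm).
The rod makes angle φ with the slider axis where L sinφ = r sinθ; differentiating, L cosφ·φ̇ = r ω cosθ.
L cosφ = √(L² − r² sin²θ) = 0.20054 m.
|ω_rod| = r ω |cosθ| / √(L² − r² sin²θ) = 0.0482·11.31·0.25038/0.20054 = 0.6806 rad/s.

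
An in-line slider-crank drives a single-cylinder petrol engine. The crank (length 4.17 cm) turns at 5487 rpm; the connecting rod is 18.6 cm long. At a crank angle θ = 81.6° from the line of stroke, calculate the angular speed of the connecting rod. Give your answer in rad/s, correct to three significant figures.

19.3

ω = 574.6 rad/s (converted from 5487 rpm).
The rod makes angle φ with the slider axis where L sinφ = r sinθ; differentiating, L cosφ·φ̇ = r ω cosθ.
L cosφ = √(L² − r² sin²θ) = 0.18137 m.
|ω_rod| = r ω |cosθ| / √(L² − r² sin²θ) = 0.0417·574.6·0.14608/0.18137 = 19.299 rad/s.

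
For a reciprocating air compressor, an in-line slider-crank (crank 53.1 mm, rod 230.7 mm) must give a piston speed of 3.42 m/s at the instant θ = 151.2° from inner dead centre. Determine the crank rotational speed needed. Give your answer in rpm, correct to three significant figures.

1600

For an in-line slider-crank, |v_piston| = rω|sinθ|·[1 + r cosθ/√(L² − r² sin²θ)].
With r = 0.0531 m, L = 0.2307 m, θ = 151.2°: the bracketed kinematic factor |dx/dθ| = 0.020389 m.
ω = v/|dx/dθ| = 3.42/0.020389 = 167.73 rad/s.
N = 60ω/(2π) = 1601.7 rpm.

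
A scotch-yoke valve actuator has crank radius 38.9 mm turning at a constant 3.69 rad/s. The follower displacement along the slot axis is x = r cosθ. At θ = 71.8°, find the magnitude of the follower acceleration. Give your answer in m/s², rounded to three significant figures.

ω = 3.69 rad/s
x = r cosθ ⇒ ẍ = −rω² cosθ (ω constant).
|a| = rω²|cosθ| = 0.0389·(3.69)²·|cos 71.8°| = 0.16543 m/s².

0.165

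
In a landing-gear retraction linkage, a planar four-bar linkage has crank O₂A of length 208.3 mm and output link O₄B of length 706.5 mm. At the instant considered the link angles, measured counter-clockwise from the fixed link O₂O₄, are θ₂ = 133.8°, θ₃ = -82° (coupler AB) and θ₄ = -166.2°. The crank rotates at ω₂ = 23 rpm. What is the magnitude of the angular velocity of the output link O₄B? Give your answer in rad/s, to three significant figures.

ω₂ = 2.409 rad/s (from 23 rpm).
Differentiating the loop-closure r₂e^{iθ₂}+r₃e^{iθ₃}=r₁+r₄e^{iθ₄} gives r₂ω₂e^{iθ₂}+r₃ω₃e^{iθ₃}=r₄ω₄e^{iθ₄}.
Eliminating the other unknown: ω₄ = r₂ω₂ sin(θ₂−θ₃) / [r₄ sin(θ₄−θ₃)].
Numerator sine = -0.58496; denominator sine = -0.99488.
Result = 0.2083·2.409·(-0.58496) / (0.7065·(-0.99488)) = +0.41753 rad/s; magnitude 0.41753 rad/s.

0.418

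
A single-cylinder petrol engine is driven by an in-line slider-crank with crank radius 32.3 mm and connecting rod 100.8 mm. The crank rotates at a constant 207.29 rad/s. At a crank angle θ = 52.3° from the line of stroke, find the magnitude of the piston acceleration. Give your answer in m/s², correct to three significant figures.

ω = 207.3 rad/s
x(θ) = r cosθ + √(L² − r² sin²θ); with ω constant, a = ω²·d²x/dθ².
d²x/dθ² = −r cosθ − r²(cos2θ)/√u − r⁴ sin²2θ/(4u^{3/2}),  u = L² − r² sin²θ = 0.0095075 m².
Substituting r = 0.0323 m, L = 0.1008 m, θ = 52.3°: d²x/dθ² = -0.01733 m.
a = ω²·d²x/dθ² = (207.3)²·(-0.01733) = -744.66 m/s²;  |a| = 744.66 m/s².

745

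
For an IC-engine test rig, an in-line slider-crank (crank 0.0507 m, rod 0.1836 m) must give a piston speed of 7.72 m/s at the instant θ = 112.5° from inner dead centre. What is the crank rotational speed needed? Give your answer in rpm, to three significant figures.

For an in-line slider-crank, |v_piston| = rω|sinθ|·[1 + r cosθ/√(L² − r² sin²θ)].
With r = 0.0507 m, L = 0.1836 m, θ = 112.5°: the bracketed kinematic factor |dx/dθ| = 0.041721 m.
ω = v/|dx/dθ| = 7.72/0.041721 = 185.04 rad/s.
N = 60ω/(2π) = 1767 rpm.

1770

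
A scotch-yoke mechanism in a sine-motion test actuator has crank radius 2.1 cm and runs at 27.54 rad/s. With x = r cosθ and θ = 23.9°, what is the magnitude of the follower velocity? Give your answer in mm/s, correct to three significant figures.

234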